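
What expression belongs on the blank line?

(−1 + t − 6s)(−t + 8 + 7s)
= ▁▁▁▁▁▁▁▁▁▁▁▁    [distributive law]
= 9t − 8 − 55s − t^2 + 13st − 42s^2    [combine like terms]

Applying distributive law to the line above:

t − 8 − 7s − t^2 + 8t + 7st + 6st − 48s − 42s^2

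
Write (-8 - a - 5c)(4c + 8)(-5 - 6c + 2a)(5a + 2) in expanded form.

(-8 - a - 5c)(4c + 8)(-5 - 6c + 2a)(5a + 2)
= (-32c - 64 - 4ac - 8a - 20c² - 40c)(-5 - 6c + 2a)(5a + 2)    [distributive law]
= (-72c - 64 - 4ac - 8a - 20c²)(-5 - 6c + 2a)(5a + 2)    [combine like terms]
= (360c + 432c² - 144ac + 320 + 384c - 128a + 20ac + 24ac² - 8a²c + 40a + 48ac - 16a² + 100c² + 120c³ - 40ac²)(5a + 2)    [distributive law]
= (744c + 532c² - 76ac + 320 - 88a - 16ac² - 8a²c - 16a² + 120c³)(5a + 2)    [combine like terms]
= 3720ac + 1488c + 2660ac² + 1064c² - 380a²c - 152ac + 1600a + 640 - 440a² - 176a - 80a²c² - 32ac² - 40a³c - 16a²c - 80a³ - 32a² + 600ac³ + 240c³    [distributive law]
= 3568ac + 1488c + 2628ac² + 1064c² - 396a²c + 1424a + 640 - 472a² - 80a²c² - 40a³c - 80a³ + 600ac³ + 240c³    [combine like terms]

3568ac + 1488c + 2628ac² + 1064c² - 396a²c + 1424a + 640 - 472a² - 80a²c² - 40a³c - 80a³ + 600ac³ + 240c³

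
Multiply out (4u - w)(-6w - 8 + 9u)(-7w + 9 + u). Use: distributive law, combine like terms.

(4u - w)(-6w - 8 + 9u)(-7w + 9 + u)
= (-24uw - 32u + 36u^2 + 6w^2 + 8w - 9uw)(-7w + 9 + u)    [distributive law]
= (-33uw - 32u + 36u^2 + 6w^2 + 8w)(-7w + 9 + u)    [combine like terms]
= 231uw^2 - 297uw - 33u^2w + 224uw - 288u - 32u^2 - 252u^2w + 324u^2 + 36u^3 - 42w^3 + 54w^2 + 6uw^2 - 56w^2 + 72w + 8uw    [distributive law]
= 237uw^2 - 65uw - 285u^2w - 288u + 292u^2 + 36u^3 - 42w^3 - 2w^2 + 72w    [combine like terms]

237uw^2 - 65uw - 285u^2w - 288u + 292u^2 + 36u^3 - 42w^3 - 2w^2 + 72w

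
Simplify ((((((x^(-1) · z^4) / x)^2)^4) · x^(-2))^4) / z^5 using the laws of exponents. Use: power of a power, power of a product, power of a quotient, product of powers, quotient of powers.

((((((x^(-1) · z^4) / x)^2)^4) · x^(-2))^4) / z^5
= ((((((x^(-1) · z^4) / x)^2)^4)^4) · ((x^(-2))^4)) / z^5    [power of a product]
= (((((x^(-1) · z^4) / x)^2)^16) · ((x^(-2))^4)) / z^5    [power of a power]
= ((((x^(-1) · z^4) / x)^32) · ((x^(-2))^4)) / z^5    [power of a power]
= ((((x^(-1) · z^4)^32) / (x^32)) · ((x^(-2))^4)) / z^5    [power of a quotient]
= (((((x^(-1))^32) · ((z^4)^32)) / (x^32)) · ((x^(-2))^4)) / z^5    [power of a product]
= (((x^(-32) · ((z^4)^32)) / (x^32)) · ((x^(-2))^4)) / z^5    [power of a power]
= (((x^(-32) · z^128) / (x^32)) · ((x^(-2))^4)) / z^5    [power of a power]
= (((x^(-32) · z^128) / x^32) · x^(-8)) / z^5    [power of a power]
= x^(-72)·z^123    [quotient of powers; product of powers]

x^(-72)·z^123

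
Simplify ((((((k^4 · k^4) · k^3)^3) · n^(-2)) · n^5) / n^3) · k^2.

((((((k^4 · k^4) · k^3)^3) · n^(-2)) · n^5) / n^3) · k^2
= ((((((k^4 · k^4)^3) · ((k^3)^3)) · n^(-2)) · n^5) / n^3) · k^2    [power of a product]
= (((((((k^4)^3) · ((k^4)^3)) · ((k^3)^3)) · n^(-2)) · n^5) / n^3) · k^2    [power of a product]
= (((((k^12 · ((k^4)^3)) · ((k^3)^3)) · n^(-2)) · n^5) / n^3) · k^2    [power of a power]
= (((((k^12 · k^12) · ((k^3)^3)) · n^(-2)) · n^5) / n^3) · k^2    [power of a power]
= ((((k^24 · ((k^3)^3)) · n^(-2)) · n^5) / n^3) · k^2    [product of powers]
= ((((k^24 · k^9) · n^(-2)) · n^5) / n^3) · k^2    [power of a power]
= (((k^33 · n^(-2)) · n^5) / n^3) · k^2    [product of powers]
= k^35    [quotient of powers; product of powers]

k^35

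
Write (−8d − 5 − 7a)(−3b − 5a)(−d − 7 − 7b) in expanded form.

(−8d − 5 − 7a)(−3b − 5a)(−d − 7 − 7b)
= (24bd + 40ad + 15b + 25a + 21ab + 35a^2)(−d − 7 − 7b)    [distributive law]
= −24bd^2 − 168bd − 168b^2d − 40ad^2 − 280ad − 280abd − 15bd − 105b − 105b^2 − 25ad − 175a − 175ab − 21abd − 147ab − 147ab^2 − 35a^2d − 245a^2 − 245a^2b    [distributive law]
= −24bd^2 − 183bd − 168b^2d − 40ad^2 − 305ad − 301abd − 105b − 105b^2 − 175a − 322ab − 147ab^2 − 35a^2d − 245a^2 − 245a^2b    [combine like terms]

−24bd^2 − 183bd − 168b^2d − 40ad^2 − 305ad − 301abd − 105b − 105b^2 − 175a − 322ab − 147ab^2 − 35a^2d − 245a^2 − 245a^2b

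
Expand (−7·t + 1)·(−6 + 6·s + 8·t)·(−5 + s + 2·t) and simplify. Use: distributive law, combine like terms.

(−7·t + 1)·(−6 + 6·s + 8·t)·(−5 + s + 2·t)
= (42·t − 42·s·t − 56·t^2 − 6 + 6·s + 8·t)·(−5 + s + 2·t)    [distributive law]
= (50·t − 42·s·t − 56·t^2 − 6 + 6·s)·(−5 + s + 2·t)    [combine like terms]
= −250·t + 50·s·t + 100·t^2 + 210·s·t − 42·s^2·t − 84·s·t^2 + 280·t^2 − 56·s·t^2 − 112·t^3 + 30 − 6·s − 12·t − 30·s + 6·s^2 + 12·s·t    [distributive law]
= −262·t + 272·s·t + 380·t^2 − 42·s^2·t − 140·s·t^2 − 112·t^3 + 30 − 36·s + 6·s^2    [combine like terms]

−262·t + 272·s·t + 380·t^2 − 42·s^2·t − 140·s·t^2 − 112·t^3 + 30 − 36·s + 6·s^2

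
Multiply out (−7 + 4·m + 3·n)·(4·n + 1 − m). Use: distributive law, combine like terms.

−25·n − 7 + 11·m + 13·m·n − 4·m^2 + 12·n^2

(−7 + 4·m + 3·n)·(4·n + 1 − m)
= −28·n − 7 + 7·m + 16·m·n + 4·m − 4·m^2 + 12·n^2 + 3·n − 3·m·n    [distributive law]
= −25·n − 7 + 11·m + 13·m·n − 4·m^2 + 12·n^2    [combine like terms]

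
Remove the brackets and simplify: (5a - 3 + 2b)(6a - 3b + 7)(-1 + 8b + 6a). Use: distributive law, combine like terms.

72a^2 + 222a^2b + 180a^3 + 277ab - 60ab^2 - 143a - 191b + 190b^2 + 21 - 48b^3

(5a - 3 + 2b)(6a - 3b + 7)(-1 + 8b + 6a)
= (30a^2 - 15ab + 35a - 18a + 9b - 21 + 12ab - 6b^2 + 14b)(-1 + 8b + 6a)    [distributive law]
= (30a^2 - 3ab + 17a + 23b - 21 - 6b^2)(-1 + 8b + 6a)    [combine like terms]
= -30a^2 + 240a^2b + 180a^3 + 3ab - 24ab^2 - 18a^2b - 17a + 136ab + 102a^2 - 23b + 184b^2 + 138ab + 21 - 168b - 126a + 6b^2 - 48b^3 - 36ab^2    [distributive law]
= 72a^2 + 222a^2b + 180a^3 + 277ab - 60ab^2 - 143a - 191b + 190b^2 + 21 - 48b^3    [combine like terms]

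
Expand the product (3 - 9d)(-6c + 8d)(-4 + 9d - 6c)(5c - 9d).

360c^2 - 1128cd - 3582c^2d + 7218cd^2 + 540c^3 + 864d^2 - 4536d^3 + 7506c^2d^2 - 11502cd^3 - 1620c^3d + 5832d^4

(3 - 9d)(-6c + 8d)(-4 + 9d - 6c)(5c - 9d)
= (-18c + 24d + 54cd - 72d^2)(-4 + 9d - 6c)(5c - 9d)    [distributive law]
= (72c - 162cd + 108c^2 - 96d + 216d^2 - 144cd - 216cd + 486cd^2 - 324c^2d + 288d^2 - 648d^3 + 432cd^2)(5c - 9d)    [distributive law]
= (72c - 522cd + 108c^2 - 96d + 504d^2 + 918cd^2 - 324c^2d - 648d^3)(5c - 9d)    [combine like terms]
= 360c^2 - 648cd - 2610c^2d + 4698cd^2 + 540c^3 - 972c^2d - 480cd + 864d^2 + 2520cd^2 - 4536d^3 + 4590c^2d^2 - 8262cd^3 - 1620c^3d + 2916c^2d^2 - 3240cd^3 + 5832d^4    [distributive law]
= 360c^2 - 1128cd - 3582c^2d + 7218cd^2 + 540c^3 + 864d^2 - 4536d^3 + 7506c^2d^2 - 11502cd^3 - 1620c^3d + 5832d^4    [combine like terms]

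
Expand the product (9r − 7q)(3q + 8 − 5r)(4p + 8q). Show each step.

248pqr + 496q^2r + 288pr + 576qr − 180pr^2 − 360qr^2 − 84pq^2 − 168q^3 − 224pq − 448q^2

(9r − 7q)(3q + 8 − 5r)(4p + 8q)
= (27qr + 72r − 45r^2 − 21q^2 − 56q + 35qr)(4p + 8q)    [distributive law]
= (62qr + 72r − 45r^2 − 21q^2 − 56q)(4p + 8q)    [combine like terms]
= 248pqr + 496q^2r + 288pr + 576qr − 180pr^2 − 360qr^2 − 84pq^2 − 168q^3 − 224pq − 448q^2    [distributive law]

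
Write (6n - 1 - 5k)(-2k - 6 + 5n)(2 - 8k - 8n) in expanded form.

(6n - 1 - 5k)(-2k - 6 + 5n)(2 - 8k - 8n)
= (-12kn - 36n + 30n^2 + 2k + 6 - 5n + 10k^2 + 30k - 25kn)(2 - 8k - 8n)    [distributive law]
= (-37kn - 41n + 30n^2 + 32k + 6 + 10k^2)(2 - 8k - 8n)    [combine like terms]
= -74kn + 296k^2n + 296kn^2 - 82n + 328kn + 328n^2 + 60n^2 - 240kn^2 - 240n^3 + 64k - 256k^2 - 256kn + 12 - 48k - 48n + 20k^2 - 80k^3 - 80k^2n    [distributive law]
= -2kn + 216k^2n + 56kn^2 - 130n + 388n^2 - 240n^3 + 16k - 236k^2 + 12 - 80k^3    [combine like terms]

-2kn + 216k^2n + 56kn^2 - 130n + 388n^2 - 240n^3 + 16k - 236k^2 + 12 - 80k^3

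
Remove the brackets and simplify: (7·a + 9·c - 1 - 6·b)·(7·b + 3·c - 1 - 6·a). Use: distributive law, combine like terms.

(7·a + 9·c - 1 - 6·b)·(7·b + 3·c - 1 - 6·a)
= 49·a·b + 21·a·c - 7·a - 42·a^2 + 63·b·c + 27·c^2 - 9·c - 54·a·c - 7·b - 3·c + 1 + 6·a - 42·b^2 - 18·b·c + 6·b + 36·a·b    [distributive law]
= 85·a·b - 33·a·c - a - 42·a^2 + 45·b·c + 27·c^2 - 12·c - b + 1 - 42·b^2    [combine like terms]

85·a·b - 33·a·c - a - 42·a^2 + 45·b·c + 27·c^2 - 12·c - b + 1 - 42·b^2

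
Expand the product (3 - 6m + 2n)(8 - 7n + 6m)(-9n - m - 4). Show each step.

(3 - 6m + 2n)(8 - 7n + 6m)(-9n - m - 4)
= (24 - 21n + 18m - 48m + 42mn - 36m^2 + 16n - 14n^2 + 12mn)(-9n - m - 4)    [distributive law]
= (24 - 5n - 30m + 54mn - 36m^2 - 14n^2)(-9n - m - 4)    [combine like terms]
= -216n - 24m - 96 + 45n^2 + 5mn + 20n + 270mn + 30m^2 + 120m - 486mn^2 - 54m^2n - 216mn + 324m^2n + 36m^3 + 144m^2 + 126n^3 + 14mn^2 + 56n^2    [distributive law]
= -196n + 96m - 96 + 101n^2 + 59mn + 174m^2 - 472mn^2 + 270m^2n + 36m^3 + 126n^3    [combine like terms]

-196n + 96m - 96 + 101n^2 + 59mn + 174m^2 - 472mn^2 + 270m^2n + 36m^3 + 126n^3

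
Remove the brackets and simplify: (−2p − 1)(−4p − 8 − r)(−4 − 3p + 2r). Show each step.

−92p^2 − 24p^3 + 10p^2r − 104p + 29pr + 4pr^2 − 32 + 12r + 2r^2

(−2p − 1)(−4p − 8 − r)(−4 − 3p + 2r)
= (8p^2 + 16p + 2pr + 4p + 8 + r)(−4 − 3p + 2r)    [distributive law]
= (8p^2 + 20p + 2pr + 8 + r)(−4 − 3p + 2r)    [combine like terms]
= −32p^2 − 24p^3 + 16p^2r − 80p − 60p^2 + 40pr − 8pr − 6p^2r + 4pr^2 − 32 − 24p + 16r − 4r − 3pr + 2r^2    [distributive law]
= −92p^2 − 24p^3 + 10p^2r − 104p + 29pr + 4pr^2 − 32 + 12r + 2r^2    [combine like terms]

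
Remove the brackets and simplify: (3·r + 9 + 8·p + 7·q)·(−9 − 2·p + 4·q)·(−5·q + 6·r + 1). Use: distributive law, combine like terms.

(3·r + 9 + 8·p + 7·q)·(−9 − 2·p + 4·q)·(−5·q + 6·r + 1)
= (−27·r − 6·p·r + 12·q·r − 81 − 18·p + 36·q − 72·p − 16·p² + 32·p·q − 63·q − 14·p·q + 28·q²)·(−5·q + 6·r + 1)    [distributive law]
= (−27·r − 6·p·r + 12·q·r − 81 − 90·p − 27·q − 16·p² + 18·p·q + 28·q²)·(−5·q + 6·r + 1)    [combine like terms]
= 135·q·r − 162·r² − 27·r + 30·p·q·r − 36·p·r² − 6·p·r − 60·q²·r + 72·q·r² + 12·q·r + 405·q − 486·r − 81 + 450·p·q − 540·p·r − 90·p + 135·q² − 162·q·r − 27·q + 80·p²·q − 96·p²·r − 16·p² − 90·p·q² + 108·p·q·r + 18·p·q − 140·q³ + 168·q²·r + 28·q²    [distributive law]
= −15·q·r − 162·r² − 513·r + 138·p·q·r − 36·p·r² − 546·p·r + 108·q²·r + 72·q·r² + 378·q − 81 + 468·p·q − 90·p + 163·q² + 80·p²·q − 96·p²·r − 16·p² − 90·p·q² − 140·q³    [combine like terms]

−15·q·r − 162·r² − 513·r + 138·p·q·r − 36·p·r² − 546·p·r + 108·q²·r + 72·q·r² + 378·q − 81 + 468·p·q − 90·p + 163·q² + 80·p²·q − 96·p²·r − 16·p² − 90·p·q² − 140·q³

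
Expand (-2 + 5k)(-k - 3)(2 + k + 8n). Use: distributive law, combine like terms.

(-2 + 5k)(-k - 3)(2 + k + 8n)
= (2k + 6 - 5k^2 - 15k)(2 + k + 8n)    [distributive law]
= (-13k + 6 - 5k^2)(2 + k + 8n)    [combine like terms]
= -26k - 13k^2 - 104kn + 12 + 6k + 48n - 10k^2 - 5k^3 - 40k^2n    [distributive law]
= -20k - 23k^2 - 104kn + 12 + 48n - 5k^3 - 40k^2n    [combine like terms]

-20k - 23k^2 - 104kn + 12 + 48n - 5k^3 - 40k^2n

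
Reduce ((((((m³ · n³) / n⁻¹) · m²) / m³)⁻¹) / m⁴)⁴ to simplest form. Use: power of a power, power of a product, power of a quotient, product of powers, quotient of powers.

m⁻²⁴·n⁻¹⁶

((((((m³ · n³) / n⁻¹) · m²) / m³)⁻¹) / m⁴)⁴
= ((((((m³ · n³) / n⁻¹) · m²) / m³)⁻¹)⁴) / ((m⁴)⁴)    [power of a quotient]
= (((((m³ · n³) / n⁻¹) · m²) / m³)⁻⁴) / ((m⁴)⁴)    [power of a power]
= (((((m³ · n³) / n⁻¹) · m²)⁻⁴) / ((m³)⁻⁴)) / ((m⁴)⁴)    [power of a quotient]
= (((((m³ · n³) / n⁻¹)⁻⁴) · ((m²)⁻⁴)) / ((m³)⁻⁴)) / ((m⁴)⁴)    [power of a product]
= (((((m³ · n³)⁻⁴) / ((n⁻¹)⁻⁴)) · ((m²)⁻⁴)) / ((m³)⁻⁴)) / ((m⁴)⁴)    [power of a quotient]
= ((((((m³)⁻⁴) · ((n³)⁻⁴)) / ((n⁻¹)⁻⁴)) · ((m²)⁻⁴)) / ((m³)⁻⁴)) / ((m⁴)⁴)    [power of a product]
= ((((m⁻¹² · ((n³)⁻⁴)) / ((n⁻¹)⁻⁴)) · ((m²)⁻⁴)) / ((m³)⁻⁴)) / ((m⁴)⁴)    [power of a power]
= ((((m⁻¹² · n⁻¹²) / ((n⁻¹)⁻⁴)) · ((m²)⁻⁴)) / ((m³)⁻⁴)) / ((m⁴)⁴)    [power of a power]
= ((((m⁻¹² · n⁻¹²) / n⁴) · ((m²)⁻⁴)) / ((m³)⁻⁴)) / ((m⁴)⁴)    [power of a power]
= ((((m⁻¹² · n⁻¹²) / n⁴) · m⁻⁸) / ((m³)⁻⁴)) / ((m⁴)⁴)    [power of a power]
= ((((m⁻¹² · n⁻¹²) / n⁴) · m⁻⁸) / m⁻¹²) / ((m⁴)⁴)    [power of a power]
= ((((m⁻¹² · n⁻¹²) / n⁴) · m⁻⁸) / m⁻¹²) / m¹⁶    [power of a power]
= m⁻²⁴·n⁻¹⁶    [quotient of powers; product of powers]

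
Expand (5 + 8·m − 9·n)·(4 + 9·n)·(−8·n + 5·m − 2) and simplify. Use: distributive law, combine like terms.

(5 + 8·m − 9·n)·(4 + 9·n)·(−8·n + 5·m − 2)
= (20 + 45·n + 32·m + 72·m·n − 36·n − 81·n^2)·(−8·n + 5·m − 2)    [distributive law]
= (20 + 9·n + 32·m + 72·m·n − 81·n^2)·(−8·n + 5·m − 2)    [combine like terms]
= −160·n + 100·m − 40 − 72·n^2 + 45·m·n − 18·n − 256·m·n + 160·m^2 − 64·m − 576·m·n^2 + 360·m^2·n − 144·m·n + 648·n^3 − 405·m·n^2 + 162·n^2    [distributive law]
= −178·n + 36·m − 40 + 90·n^2 − 355·m·n + 160·m^2 − 981·m·n^2 + 360·m^2·n + 648·n^3    [combine like terms]

−178·n + 36·m − 40 + 90·n^2 − 355·m·n + 160·m^2 − 981·m·n^2 + 360·m^2·n + 648·n^3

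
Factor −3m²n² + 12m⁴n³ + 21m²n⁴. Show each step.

−3m²n² + 12m⁴n³ + 21m²n⁴
= 3(−m²n² + 4m⁴n³ + 7m²n⁴)    [factor out 3]
= 3m²n²(−1 + 4m²n + 7n²)    [factor out m²n²]

3m²n²(−1 + 4m²n + 7n²)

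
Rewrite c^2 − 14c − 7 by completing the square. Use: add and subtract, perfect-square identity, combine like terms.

c^2 − 14c − 7
= c^2 − 14c + 49 − 49 − 7    [add and subtract 49]
= (c − 7)^2 − 49 − 7    [perfect-square identity]
= (c − 7)^2 − 56    [combine constants]

(c − 7)^2 − 56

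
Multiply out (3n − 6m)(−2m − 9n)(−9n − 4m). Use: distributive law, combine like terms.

(3n − 6m)(−2m − 9n)(−9n − 4m)
= (−6mn − 27n^2 + 12m^2 + 54mn)(−9n − 4m)    [distributive law]
= (48mn − 27n^2 + 12m^2)(−9n − 4m)    [combine like terms]
= −432mn^2 − 192m^2n + 243n^3 + 108mn^2 − 108m^2n − 48m^3    [distributive law]
= −324mn^2 − 300m^2n + 243n^3 − 48m^3    [combine like terms]

−324mn^2 − 300m^2n + 243n^3 − 48m^3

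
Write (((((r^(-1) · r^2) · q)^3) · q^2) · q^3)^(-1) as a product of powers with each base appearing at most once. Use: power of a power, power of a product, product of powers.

(((((r^(-1) · r^2) · q)^3) · q^2) · q^3)^(-1)
= (((((r^(-1) · r^2) · q)^3) · q^2)^(-1)) · ((q^3)^(-1))    [power of a product]
= (((((r^(-1) · r^2) · q)^3)^(-1)) · ((q^2)^(-1))) · ((q^3)^(-1))    [power of a product]
= ((((r^(-1) · r^2) · q)^(-3)) · ((q^2)^(-1))) · ((q^3)^(-1))    [power of a power]
= ((((r^(-1) · r^2)^(-3)) · (q^(-3))) · ((q^2)^(-1))) · ((q^3)^(-1))    [power of a product]
= (((((r^(-1))^(-3)) · ((r^2)^(-3))) · (q^(-3))) · ((q^2)^(-1))) · ((q^3)^(-1))    [power of a product]
= (((r^3 · ((r^2)^(-3))) · (q^(-3))) · ((q^2)^(-1))) · ((q^3)^(-1))    [power of a power]
= (((r^3 · r^(-6)) · (q^(-3))) · ((q^2)^(-1))) · ((q^3)^(-1))    [power of a power]
= ((r^(-3) · (q^(-3))) · ((q^2)^(-1))) · ((q^3)^(-1))    [product of powers]
= ((r^(-3) · q^(-3)) · q^(-2)) · ((q^3)^(-1))    [power of a power]
= ((r^(-3) · q^(-3)) · q^(-2)) · q^(-3)    [power of a power]
= q^(-8)r^(-3)    [product of powers]

q^(-8)r^(-3)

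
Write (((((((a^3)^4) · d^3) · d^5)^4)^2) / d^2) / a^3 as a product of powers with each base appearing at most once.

a^93d^62

(((((((a^3)^4) · d^3) · d^5)^4)^2) / d^2) / a^3
= ((((((a^3)^4) · d^3) · d^5)^8) / d^2) / a^3    [power of a power]
= ((((((a^3)^4) · d^3)^8) · ((d^5)^8)) / d^2) / a^3    [power of a product]
= ((((((a^3)^4)^8) · ((d^3)^8)) · ((d^5)^8)) / d^2) / a^3    [power of a product]
= (((((a^3)^32) · ((d^3)^8)) · ((d^5)^8)) / d^2) / a^3    [power of a power]
= (((a^96 · ((d^3)^8)) · ((d^5)^8)) / d^2) / a^3    [power of a power]
= (((a^96 · d^24) · ((d^5)^8)) / d^2) / a^3    [power of a power]
= (((a^96 · d^24) · d^40) / d^2) / a^3    [power of a power]
= a^93d^62    [quotient of powers; product of powers]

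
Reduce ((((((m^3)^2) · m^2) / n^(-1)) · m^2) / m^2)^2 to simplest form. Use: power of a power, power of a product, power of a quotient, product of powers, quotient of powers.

m^16n^2

((((((m^3)^2) · m^2) / n^(-1)) · m^2) / m^2)^2
= ((((((m^3)^2) · m^2) / n^(-1)) · m^2)^2) / ((m^2)^2)    [power of a quotient]
= ((((((m^3)^2) · m^2) / n^(-1))^2) · ((m^2)^2)) / ((m^2)^2)    [power of a product]
= ((((((m^3)^2) · m^2)^2) / ((n^(-1))^2)) · ((m^2)^2)) / ((m^2)^2)    [power of a quotient]
= ((((((m^3)^2)^2) · ((m^2)^2)) / ((n^(-1))^2)) · ((m^2)^2)) / ((m^2)^2)    [power of a product]
= (((((m^3)^4) · ((m^2)^2)) / ((n^(-1))^2)) · ((m^2)^2)) / ((m^2)^2)    [power of a power]
= (((m^12 · ((m^2)^2)) / ((n^(-1))^2)) · ((m^2)^2)) / ((m^2)^2)    [power of a power]
= (((m^12 · m^4) / ((n^(-1))^2)) · ((m^2)^2)) / ((m^2)^2)    [power of a power]
= ((m^16 / ((n^(-1))^2)) · ((m^2)^2)) / ((m^2)^2)    [product of powers]
= ((m^16 / n^(-2)) · ((m^2)^2)) / ((m^2)^2)    [power of a power]
= ((m^16 / n^(-2)) · m^4) / ((m^2)^2)    [power of a power]
= ((m^16 / n^(-2)) · m^4) / m^4    [power of a power]
= m^16n^2    [quotient of powers; product of powers]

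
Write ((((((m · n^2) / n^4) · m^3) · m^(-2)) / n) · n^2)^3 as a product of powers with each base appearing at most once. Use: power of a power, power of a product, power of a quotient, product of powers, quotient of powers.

((((((m · n^2) / n^4) · m^3) · m^(-2)) / n) · n^2)^3
= ((((((m · n^2) / n^4) · m^3) · m^(-2)) / n)^3) · ((n^2)^3)    [power of a product]
= ((((((m · n^2) / n^4) · m^3) · m^(-2))^3) / (n^3)) · ((n^2)^3)    [power of a quotient]
= ((((((m · n^2) / n^4) · m^3)^3) · ((m^(-2))^3)) / (n^3)) · ((n^2)^3)    [power of a product]
= ((((((m · n^2) / n^4)^3) · ((m^3)^3)) · ((m^(-2))^3)) / (n^3)) · ((n^2)^3)    [power of a product]
= ((((((m · n^2)^3) / ((n^4)^3)) · ((m^3)^3)) · ((m^(-2))^3)) / (n^3)) · ((n^2)^3)    [power of a quotient]
= ((((((m^3) · ((n^2)^3)) / ((n^4)^3)) · ((m^3)^3)) · ((m^(-2))^3)) / (n^3)) · ((n^2)^3)    [power of a product]
= (((((m^3 · n^6) / ((n^4)^3)) · ((m^3)^3)) · ((m^(-2))^3)) / (n^3)) · ((n^2)^3)    [power of a power]
= (((((m^3 · n^6) / n^12) · ((m^3)^3)) · ((m^(-2))^3)) / (n^3)) · ((n^2)^3)    [power of a power]
= (((((m^3 · n^6) / n^12) · m^9) · ((m^(-2))^3)) / (n^3)) · ((n^2)^3)    [power of a power]
= (((((m^3 · n^6) / n^12) · m^9) · m^(-6)) / (n^3)) · ((n^2)^3)    [power of a power]
= (((((m^3 · n^6) / n^12) · m^9) · m^(-6)) / n^3) · n^6    [power of a power]
= m^6n^(-3)    [quotient of powers; product of powers]

m^6n^(-3)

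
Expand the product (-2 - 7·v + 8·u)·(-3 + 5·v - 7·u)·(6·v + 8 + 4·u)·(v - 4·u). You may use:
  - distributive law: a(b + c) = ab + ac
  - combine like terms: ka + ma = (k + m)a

124·v² - 552·u·v + 48·v - 192·u + 224·u² - 214·v³ + 1552·u·v² - 3272·u²·v + 1952·u³ - 210·v⁴ + 1234·u·v³ - 1556·u²·v² - 304·u³·v + 896·u⁴

(-2 - 7·v + 8·u)·(-3 + 5·v - 7·u)·(6·v + 8 + 4·u)·(v - 4·u)
= (6 - 10·v + 14·u + 21·v - 35·v² + 49·u·v - 24·u + 40·u·v - 56·u²)·(6·v + 8 + 4·u)·(v - 4·u)    [distributive law]
= (6 + 11·v - 10·u - 35·v² + 89·u·v - 56·u²)·(6·v + 8 + 4·u)·(v - 4·u)    [combine like terms]
= (36·v + 48 + 24·u + 66·v² + 88·v + 44·u·v - 60·u·v - 80·u - 40·u² - 210·v³ - 280·v² - 140·u·v² + 534·u·v² + 712·u·v + 356·u²·v - 336·u²·v - 448·u² - 224·u³)·(v - 4·u)    [distributive law]
= (124·v + 48 - 56·u - 214·v² + 696·u·v - 488·u² - 210·v³ + 394·u·v² + 20·u²·v - 224·u³)·(v - 4·u)    [combine like terms]
= 124·v² - 496·u·v + 48·v - 192·u - 56·u·v + 224·u² - 214·v³ + 856·u·v² + 696·u·v² - 2784·u²·v - 488·u²·v + 1952·u³ - 210·v⁴ + 840·u·v³ + 394·u·v³ - 1576·u²·v² + 20·u²·v² - 80·u³·v - 224·u³·v + 896·u⁴    [distributive law]
= 124·v² - 552·u·v + 48·v - 192·u + 224·u² - 214·v³ + 1552·u·v² - 3272·u²·v + 1952·u³ - 210·v⁴ + 1234·u·v³ - 1556·u²·v² - 304·u³·v + 896·u⁴    [combine like terms]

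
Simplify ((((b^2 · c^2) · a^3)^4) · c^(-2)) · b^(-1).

((((b^2 · c^2) · a^3)^4) · c^(-2)) · b^(-1)
= ((((b^2 · c^2)^4) · ((a^3)^4)) · c^(-2)) · b^(-1)    [power of a product]
= (((((b^2)^4) · ((c^2)^4)) · ((a^3)^4)) · c^(-2)) · b^(-1)    [power of a product]
= (((b^8 · ((c^2)^4)) · ((a^3)^4)) · c^(-2)) · b^(-1)    [power of a power]
= (((b^8 · c^8) · ((a^3)^4)) · c^(-2)) · b^(-1)    [power of a power]
= (((b^8 · c^8) · a^12) · c^(-2)) · b^(-1)    [power of a power]
= a^12b^7c^6    [product of powers]

a^12b^7c^6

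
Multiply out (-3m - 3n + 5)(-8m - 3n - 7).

(-3m - 3n + 5)(-8m - 3n - 7)
= 24m^2 + 9mn + 21m + 24mn + 9n^2 + 21n - 40m - 15n - 35    [distributive law]
= 24m^2 + 33mn - 19m + 9n^2 + 6n - 35    [combine like terms]

24m^2 + 33mn - 19m + 9n^2 + 6n - 35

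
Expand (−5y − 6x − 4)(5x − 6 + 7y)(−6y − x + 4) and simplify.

(−5y − 6x − 4)(5x − 6 + 7y)(−6y − x + 4)
= (−25xy + 30y − 35y² − 30x² + 36x − 42xy − 20x + 24 − 28y)(−6y − x + 4)    [distributive law]
= (−67xy + 2y − 35y² − 30x² + 16x + 24)(−6y − x + 4)    [combine like terms]
= 402xy² + 67x²y − 268xy − 12y² − 2xy + 8y + 210y³ + 35xy² − 140y² + 180x²y + 30x³ − 120x² − 96xy − 16x² + 64x − 144y − 24x + 96    [distributive law]
= 437xy² + 247x²y − 366xy − 152y² − 136y + 210y³ + 30x³ − 136x² + 40x + 96    [combine like terms]

437xy² + 247x²y − 366xy − 152y² − 136y + 210y³ + 30x³ − 136x² + 40x + 96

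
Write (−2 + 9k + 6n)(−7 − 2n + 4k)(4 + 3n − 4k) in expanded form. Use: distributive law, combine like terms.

(−2 + 9k + 6n)(−7 − 2n + 4k)(4 + 3n − 4k)
= (14 + 4n − 8k − 63k − 18kn + 36k² − 42n − 12n² + 24kn)(4 + 3n − 4k)    [distributive law]
= (14 − 38n − 71k + 6kn + 36k² − 12n²)(4 + 3n − 4k)    [combine like terms]
= 56 + 42n − 56k − 152n − 114n² + 152kn − 284k − 213kn + 284k² + 24kn + 18kn² − 24k²n + 144k² + 108k²n − 144k³ − 48n² − 36n³ + 48kn²    [distributive law]
= 56 − 110n − 340k − 162n² − 37kn + 428k² + 66kn² + 84k²n − 144k³ − 36n³    [combine like terms]

56 − 110n − 340k − 162n² − 37kn + 428k² + 66kn² + 84k²n − 144k³ − 36n³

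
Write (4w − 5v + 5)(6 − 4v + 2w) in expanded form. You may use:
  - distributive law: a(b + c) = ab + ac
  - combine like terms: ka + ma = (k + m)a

34w − 26vw + 8w^2 − 50v + 20v^2 + 30

(4w − 5v + 5)(6 − 4v + 2w)
= 24w − 16vw + 8w^2 − 30v + 20v^2 − 10vw + 30 − 20v + 10w    [distributive law]
= 34w − 26vw + 8w^2 − 50v + 20v^2 + 30    [combine like terms]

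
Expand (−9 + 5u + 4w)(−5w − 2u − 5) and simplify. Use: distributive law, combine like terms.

25w − 7u + 45 − 33uw − 10u^2 − 20w^2

(−9 + 5u + 4w)(−5w − 2u − 5)
= 45w + 18u + 45 − 25uw − 10u^2 − 25u − 20w^2 − 8uw − 20w    [distributive law]
= 25w − 7u + 45 − 33uw − 10u^2 − 20w^2    [combine like terms]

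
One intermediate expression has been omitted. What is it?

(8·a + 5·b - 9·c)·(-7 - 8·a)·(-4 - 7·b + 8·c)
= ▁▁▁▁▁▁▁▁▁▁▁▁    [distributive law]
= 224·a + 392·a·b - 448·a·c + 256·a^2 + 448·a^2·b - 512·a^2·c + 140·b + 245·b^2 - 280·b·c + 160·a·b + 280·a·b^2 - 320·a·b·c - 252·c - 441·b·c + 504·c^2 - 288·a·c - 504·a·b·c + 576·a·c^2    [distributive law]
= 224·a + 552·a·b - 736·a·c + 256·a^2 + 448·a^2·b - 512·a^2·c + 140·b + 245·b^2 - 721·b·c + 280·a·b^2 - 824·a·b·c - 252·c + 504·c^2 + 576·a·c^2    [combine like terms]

By distributive law:

(-56·a - 64·a^2 - 35·b - 40·a·b + 63·c + 72·a·c)·(-4 - 7·b + 8·c)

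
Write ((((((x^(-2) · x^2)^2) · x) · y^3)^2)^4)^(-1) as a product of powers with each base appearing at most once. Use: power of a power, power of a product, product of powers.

((((((x^(-2) · x^2)^2) · x) · y^3)^2)^4)^(-1)
= (((((x^(-2) · x^2)^2) · x) · y^3)^2)^(-4)    [power of a power]
= ((((x^(-2) · x^2)^2) · x) · y^3)^(-8)    [power of a power]
= ((((x^(-2) · x^2)^2) · x)^(-8)) · ((y^3)^(-8))    [power of a product]
= ((((x^(-2) · x^2)^2)^(-8)) · (x^(-8))) · ((y^3)^(-8))    [power of a product]
= (((x^(-2) · x^2)^(-16)) · (x^(-8))) · ((y^3)^(-8))    [power of a power]
= ((((x^(-2))^(-16)) · ((x^2)^(-16))) · (x^(-8))) · ((y^3)^(-8))    [power of a product]
= ((x^32 · ((x^2)^(-16))) · (x^(-8))) · ((y^3)^(-8))    [power of a power]
= ((x^32 · x^(-32)) · (x^(-8))) · ((y^3)^(-8))    [power of a power]
= (x^0 · (x^(-8))) · ((y^3)^(-8))    [product of powers]
= x^(-8) · ((y^3)^(-8))    [product of powers]
= x^(-8) · y^(-24)    [power of a power]
= x^(-8)·y^(-24)    [rearrange]

x^(-8)·y^(-24)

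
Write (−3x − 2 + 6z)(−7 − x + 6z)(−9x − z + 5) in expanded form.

(−3x − 2 + 6z)(−7 − x + 6z)(−9x − z + 5)
= (21x + 3x² − 18xz + 14 + 2x − 12z − 42z − 6xz + 36z²)(−9x − z + 5)    [distributive law]
= (23x + 3x² − 24xz + 14 − 54z + 36z²)(−9x − z + 5)    [combine like terms]
= −207x² − 23xz + 115x − 27x³ − 3x²z + 15x² + 216x²z + 24xz² − 120xz − 126x − 14z + 70 + 486xz + 54z² − 270z − 324xz² − 36z³ + 180z²    [distributive law]
= −192x² + 343xz − 11x − 27x³ + 213x²z − 300xz² − 284z + 70 + 234z² − 36z³    [combine like terms]

−192x² + 343xz − 11x − 27x³ + 213x²z − 300xz² − 284z + 70 + 234z² − 36z³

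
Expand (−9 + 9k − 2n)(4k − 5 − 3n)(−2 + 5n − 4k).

(−9 + 9k − 2n)(4k − 5 − 3n)(−2 + 5n − 4k)
= (−36k + 45 + 27n + 36k² − 45k − 27kn − 8kn + 10n + 6n²)(−2 + 5n − 4k)    [distributive law]
= (−81k + 45 + 37n + 36k² − 35kn + 6n²)(−2 + 5n − 4k)    [combine like terms]
= 162k − 405kn + 324k² − 90 + 225n − 180k − 74n + 185n² − 148kn − 72k² + 180k²n − 144k³ + 70kn − 175kn² + 140k²n − 12n² + 30n³ − 24kn²    [distributive law]
= −18k − 483kn + 252k² − 90 + 151n + 173n² + 320k²n − 144k³ − 199kn² + 30n³    [combine like terms]

−18k − 483kn + 252k² − 90 + 151n + 173n² + 320k²n − 144k³ − 199kn² + 30n³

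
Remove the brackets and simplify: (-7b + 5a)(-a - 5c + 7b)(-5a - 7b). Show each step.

(-7b + 5a)(-a - 5c + 7b)(-5a - 7b)
= (7ab + 35bc - 49b^2 - 5a^2 - 25ac + 35ab)(-5a - 7b)    [distributive law]
= (42ab + 35bc - 49b^2 - 5a^2 - 25ac)(-5a - 7b)    [combine like terms]
= -210a^2b - 294ab^2 - 175abc - 245b^2c + 245ab^2 + 343b^3 + 25a^3 + 35a^2b + 125a^2c + 175abc    [distributive law]
= -175a^2b - 49ab^2 - 245b^2c + 343b^3 + 25a^3 + 125a^2c    [combine like terms]

-175a^2b - 49ab^2 - 245b^2c + 343b^3 + 25a^3 + 125a^2c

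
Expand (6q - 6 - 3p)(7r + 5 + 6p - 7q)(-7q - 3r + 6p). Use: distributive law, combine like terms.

-168q²r - 126qr² + 228pqr - 504q² + 78qr + 789pq - 651pq² + 468p²q + 294q³ + 126r² - 99pr + 210q + 90r - 180p - 306p² + 63pr² - 72p²r - 108p³

(6q - 6 - 3p)(7r + 5 + 6p - 7q)(-7q - 3r + 6p)
= (42qr + 30q + 36pq - 42q² - 42r - 30 - 36p + 42q - 21pr - 15p - 18p² + 21pq)(-7q - 3r + 6p)    [distributive law]
= (42qr + 72q + 57pq - 42q² - 42r - 30 - 51p - 21pr - 18p²)(-7q - 3r + 6p)    [combine like terms]
= -294q²r - 126qr² + 252pqr - 504q² - 216qr + 432pq - 399pq² - 171pqr + 342p²q + 294q³ + 126q²r - 252pq² + 294qr + 126r² - 252pr + 210q + 90r - 180p + 357pq + 153pr - 306p² + 147pqr + 63pr² - 126p²r + 126p²q + 54p²r - 108p³    [distributive law]
= -168q²r - 126qr² + 228pqr - 504q² + 78qr + 789pq - 651pq² + 468p²q + 294q³ + 126r² - 99pr + 210q + 90r - 180p - 306p² + 63pr² - 72p²r - 108p³    [combine like terms]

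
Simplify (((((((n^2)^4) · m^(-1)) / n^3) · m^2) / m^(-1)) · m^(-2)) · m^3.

m^3n^5

(((((((n^2)^4) · m^(-1)) / n^3) · m^2) / m^(-1)) · m^(-2)) · m^3
= (((((n^8 · m^(-1)) / n^3) · m^2) / m^(-1)) · m^(-2)) · m^3    [power of a power]
= m^3n^5    [quotient of powers; product of powers]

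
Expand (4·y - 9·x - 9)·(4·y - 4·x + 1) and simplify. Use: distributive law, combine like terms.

(4·y - 9·x - 9)·(4·y - 4·x + 1)
= 16·y^2 - 16·x·y + 4·y - 36·x·y + 36·x^2 - 9·x - 36·y + 36·x - 9    [distributive law]
= 16·y^2 - 52·x·y - 32·y + 36·x^2 + 27·x - 9    [combine like terms]

16·y^2 - 52·x·y - 32·y + 36·x^2 + 27·x - 9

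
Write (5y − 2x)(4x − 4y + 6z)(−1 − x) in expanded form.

(5y − 2x)(4x − 4y + 6z)(−1 − x)
= (20xy − 20y^2 + 30yz − 8x^2 + 8xy − 12xz)(−1 − x)    [distributive law]
= (28xy − 20y^2 + 30yz − 8x^2 − 12xz)(−1 − x)    [combine like terms]
= −28xy − 28x^2y + 20y^2 + 20xy^2 − 30yz − 30xyz + 8x^2 + 8x^3 + 12xz + 12x^2z    [distributive law]

−28xy − 28x^2y + 20y^2 + 20xy^2 − 30yz − 30xyz + 8x^2 + 8x^3 + 12xz + 12x^2z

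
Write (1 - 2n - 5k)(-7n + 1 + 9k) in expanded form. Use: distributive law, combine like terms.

(1 - 2n - 5k)(-7n + 1 + 9k)
= -7n + 1 + 9k + 14n^2 - 2n - 18kn + 35kn - 5k - 45k^2    [distributive law]
= -9n + 1 + 4k + 14n^2 + 17kn - 45k^2    [combine like terms]

-9n + 1 + 4k + 14n^2 + 17kn - 45k^2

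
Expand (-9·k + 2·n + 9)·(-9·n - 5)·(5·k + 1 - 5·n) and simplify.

(-9·k + 2·n + 9)·(-9·n - 5)·(5·k + 1 - 5·n)
= (81·k·n + 45·k - 18·n^2 - 10·n - 81·n - 45)·(5·k + 1 - 5·n)    [distributive law]
= (81·k·n + 45·k - 18·n^2 - 91·n - 45)·(5·k + 1 - 5·n)    [combine like terms]
= 405·k^2·n + 81·k·n - 405·k·n^2 + 225·k^2 + 45·k - 225·k·n - 90·k·n^2 - 18·n^2 + 90·n^3 - 455·k·n - 91·n + 455·n^2 - 225·k - 45 + 225·n    [distributive law]
= 405·k^2·n - 599·k·n - 495·k·n^2 + 225·k^2 - 180·k + 437·n^2 + 90·n^3 + 134·n - 45    [combine like terms]

405·k^2·n - 599·k·n - 495·k·n^2 + 225·k^2 - 180·k + 437·n^2 + 90·n^3 + 134·n - 45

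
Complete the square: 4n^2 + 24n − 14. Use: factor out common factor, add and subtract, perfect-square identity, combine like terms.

4n^2 + 24n − 14
= 4(n^2 + 6n) − 14    [factor out 4 from the n-terms]
= 4(n^2 + 6n + 9 − 9) − 14    [add and subtract 9 inside the bracket]
= 4(n + 3)^2 − 36 − 14    [perfect-square identity]
= 4(n + 3)^2 − 50    [combine constants]

4(n + 3)^2 − 50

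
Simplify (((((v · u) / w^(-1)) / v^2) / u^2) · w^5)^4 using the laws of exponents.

u^(-4)·v^(-4)·w^24

(((((v · u) / w^(-1)) / v^2) / u^2) · w^5)^4
= (((((v · u) / w^(-1)) / v^2) / u^2)^4) · ((w^5)^4)    [power of a product]
= (((((v · u) / w^(-1)) / v^2)^4) / ((u^2)^4)) · ((w^5)^4)    [power of a quotient]
= (((((v · u) / w^(-1))^4) / ((v^2)^4)) / ((u^2)^4)) · ((w^5)^4)    [power of a quotient]
= (((((v · u)^4) / ((w^(-1))^4)) / ((v^2)^4)) / ((u^2)^4)) · ((w^5)^4)    [power of a quotient]
= (((((v^4) · (u^4)) / ((w^(-1))^4)) / ((v^2)^4)) / ((u^2)^4)) · ((w^5)^4)    [power of a product]
= ((((v^4 · u^4) / w^(-4)) / ((v^2)^4)) / ((u^2)^4)) · ((w^5)^4)    [power of a power]
= ((((v^4 · u^4) / w^(-4)) / v^8) / ((u^2)^4)) · ((w^5)^4)    [power of a power]
= ((((v^4 · u^4) / w^(-4)) / v^8) / u^8) · ((w^5)^4)    [power of a power]
= ((((v^4 · u^4) / w^(-4)) / v^8) / u^8) · w^20    [power of a power]
= u^(-4)·v^(-4)·w^24    [quotient of powers]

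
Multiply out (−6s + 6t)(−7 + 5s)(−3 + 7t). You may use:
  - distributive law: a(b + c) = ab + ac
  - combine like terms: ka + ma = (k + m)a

−126s + 204st + 90s^2 − 210s^2t + 126t − 294t^2 + 210st^2

(−6s + 6t)(−7 + 5s)(−3 + 7t)
= (42s − 30s^2 − 42t + 30st)(−3 + 7t)    [distributive law]
= −126s + 294st + 90s^2 − 210s^2t + 126t − 294t^2 − 90st + 210st^2    [distributive law]
= −126s + 204st + 90s^2 − 210s^2t + 126t − 294t^2 + 210st^2    [combine like terms]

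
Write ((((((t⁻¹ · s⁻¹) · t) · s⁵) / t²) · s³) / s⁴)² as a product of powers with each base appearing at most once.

s⁶·t⁻⁴

((((((t⁻¹ · s⁻¹) · t) · s⁵) / t²) · s³) / s⁴)²
= ((((((t⁻¹ · s⁻¹) · t) · s⁵) / t²) · s³)²) / ((s⁴)²)    [power of a quotient]
= ((((((t⁻¹ · s⁻¹) · t) · s⁵) / t²)²) · ((s³)²)) / ((s⁴)²)    [power of a product]
= ((((((t⁻¹ · s⁻¹) · t) · s⁵)²) / ((t²)²)) · ((s³)²)) / ((s⁴)²)    [power of a quotient]
= ((((((t⁻¹ · s⁻¹) · t)²) · ((s⁵)²)) / ((t²)²)) · ((s³)²)) / ((s⁴)²)    [power of a product]
= ((((((t⁻¹ · s⁻¹)²) · (t²)) · ((s⁵)²)) / ((t²)²)) · ((s³)²)) / ((s⁴)²)    [power of a product]
= (((((((t⁻¹)²) · ((s⁻¹)²)) · (t²)) · ((s⁵)²)) / ((t²)²)) · ((s³)²)) / ((s⁴)²)    [power of a product]
= (((((t⁻² · ((s⁻¹)²)) · (t²)) · ((s⁵)²)) / ((t²)²)) · ((s³)²)) / ((s⁴)²)    [power of a power]
= (((((t⁻² · s⁻²) · (t²)) · ((s⁵)²)) / ((t²)²)) · ((s³)²)) / ((s⁴)²)    [power of a power]
= (((((t⁻² · s⁻²) · t²) · s¹⁰) / ((t²)²)) · ((s³)²)) / ((s⁴)²)    [power of a power]
= (((((t⁻² · s⁻²) · t²) · s¹⁰) / t⁴) · ((s³)²)) / ((s⁴)²)    [power of a power]
= (((((t⁻² · s⁻²) · t²) · s¹⁰) / t⁴) · s⁶) / ((s⁴)²)    [power of a power]
= (((((t⁻² · s⁻²) · t²) · s¹⁰) / t⁴) · s⁶) / s⁸    [power of a power]
= s⁶·t⁻⁴    [quotient of powers; product of powers]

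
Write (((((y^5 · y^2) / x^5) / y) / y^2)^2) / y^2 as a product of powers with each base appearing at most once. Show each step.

x^(-10)y^6

(((((y^5 · y^2) / x^5) / y) / y^2)^2) / y^2
= (((((y^5 · y^2) / x^5) / y)^2) / ((y^2)^2)) / y^2    [power of a quotient]
= (((((y^5 · y^2) / x^5)^2) / (y^2)) / ((y^2)^2)) / y^2    [power of a quotient]
= (((((y^5 · y^2)^2) / ((x^5)^2)) / (y^2)) / ((y^2)^2)) / y^2    [power of a quotient]
= ((((((y^5)^2) · ((y^2)^2)) / ((x^5)^2)) / (y^2)) / ((y^2)^2)) / y^2    [power of a product]
= ((((y^10 · ((y^2)^2)) / ((x^5)^2)) / (y^2)) / ((y^2)^2)) / y^2    [power of a power]
= ((((y^10 · y^4) / ((x^5)^2)) / (y^2)) / ((y^2)^2)) / y^2    [power of a power]
= (((y^14 / ((x^5)^2)) / (y^2)) / ((y^2)^2)) / y^2    [product of powers]
= (((y^14 / x^10) / (y^2)) / ((y^2)^2)) / y^2    [power of a power]
= (((y^14 / x^10) / y^2) / y^4) / y^2    [power of a power]
= x^(-10)y^6    [quotient of powers; product of powers]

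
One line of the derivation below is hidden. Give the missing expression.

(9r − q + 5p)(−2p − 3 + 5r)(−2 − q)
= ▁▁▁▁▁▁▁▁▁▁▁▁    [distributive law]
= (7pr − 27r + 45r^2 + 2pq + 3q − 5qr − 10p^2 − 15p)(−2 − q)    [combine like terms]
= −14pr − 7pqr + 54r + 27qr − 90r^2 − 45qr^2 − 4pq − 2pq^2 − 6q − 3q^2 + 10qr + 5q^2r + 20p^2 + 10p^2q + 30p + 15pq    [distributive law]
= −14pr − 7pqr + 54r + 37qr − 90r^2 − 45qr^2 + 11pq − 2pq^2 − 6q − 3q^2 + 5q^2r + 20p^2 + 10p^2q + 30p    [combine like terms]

By distributive law:

(−18pr − 27r + 45r^2 + 2pq + 3q − 5qr − 10p^2 − 15p + 25pr)(−2 − q)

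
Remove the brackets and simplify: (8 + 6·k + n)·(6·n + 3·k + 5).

53·n + 54·k + 40 + 39·k·n + 18·k^2 + 6·n^2

(8 + 6·k + n)·(6·n + 3·k + 5)
= 48·n + 24·k + 40 + 36·k·n + 18·k^2 + 30·k + 6·n^2 + 3·k·n + 5·n    [distributive law]
= 53·n + 54·k + 40 + 39·k·n + 18·k^2 + 6·n^2    [combine like terms]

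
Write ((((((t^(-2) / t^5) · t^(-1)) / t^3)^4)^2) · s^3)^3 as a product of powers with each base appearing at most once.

s^9t^(-264)

((((((t^(-2) / t^5) · t^(-1)) / t^3)^4)^2) · s^3)^3
= ((((((t^(-2) / t^5) · t^(-1)) / t^3)^4)^2)^3) · ((s^3)^3)    [power of a product]
= (((((t^(-2) / t^5) · t^(-1)) / t^3)^4)^6) · ((s^3)^3)    [power of a power]
= ((((t^(-2) / t^5) · t^(-1)) / t^3)^24) · ((s^3)^3)    [power of a power]
= ((((t^(-2) / t^5) · t^(-1))^24) / ((t^3)^24)) · ((s^3)^3)    [power of a quotient]
= ((((t^(-2) / t^5)^24) · ((t^(-1))^24)) / ((t^3)^24)) · ((s^3)^3)    [power of a product]
= (((((t^(-2))^24) / ((t^5)^24)) · ((t^(-1))^24)) / ((t^3)^24)) · ((s^3)^3)    [power of a quotient]
= (((t^(-48) / ((t^5)^24)) · ((t^(-1))^24)) / ((t^3)^24)) · ((s^3)^3)    [power of a power]
= (((t^(-48) / t^120) · ((t^(-1))^24)) / ((t^3)^24)) · ((s^3)^3)    [power of a power]
= ((t^(-168) · ((t^(-1))^24)) / ((t^3)^24)) · ((s^3)^3)    [quotient of powers]
= ((t^(-168) · t^(-24)) / ((t^3)^24)) · ((s^3)^3)    [power of a power]
= (t^(-192) / ((t^3)^24)) · ((s^3)^3)    [product of powers]
= (t^(-192) / t^72) · ((s^3)^3)    [power of a power]
= t^(-264) · ((s^3)^3)    [quotient of powers]
= t^(-264) · s^9    [power of a power]
= s^9t^(-264)    [rearrange]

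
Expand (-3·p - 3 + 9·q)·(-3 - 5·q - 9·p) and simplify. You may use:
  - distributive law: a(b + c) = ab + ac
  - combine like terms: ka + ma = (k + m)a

36·p - 66·p·q + 27·p^2 + 9 - 12·q - 45·q^2

(-3·p - 3 + 9·q)·(-3 - 5·q - 9·p)
= 9·p + 15·p·q + 27·p^2 + 9 + 15·q + 27·p - 27·q - 45·q^2 - 81·p·q    [distributive law]
= 36·p - 66·p·q + 27·p^2 + 9 - 12·q - 45·q^2    [combine like terms]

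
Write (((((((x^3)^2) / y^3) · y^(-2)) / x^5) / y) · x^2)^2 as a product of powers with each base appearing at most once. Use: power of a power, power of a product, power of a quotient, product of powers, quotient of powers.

(((((((x^3)^2) / y^3) · y^(-2)) / x^5) / y) · x^2)^2
= (((((((x^3)^2) / y^3) · y^(-2)) / x^5) / y)^2) · ((x^2)^2)    [power of a product]
= (((((((x^3)^2) / y^3) · y^(-2)) / x^5)^2) / (y^2)) · ((x^2)^2)    [power of a quotient]
= (((((((x^3)^2) / y^3) · y^(-2))^2) / ((x^5)^2)) / (y^2)) · ((x^2)^2)    [power of a quotient]
= (((((((x^3)^2) / y^3)^2) · ((y^(-2))^2)) / ((x^5)^2)) / (y^2)) · ((x^2)^2)    [power of a product]
= (((((((x^3)^2)^2) / ((y^3)^2)) · ((y^(-2))^2)) / ((x^5)^2)) / (y^2)) · ((x^2)^2)    [power of a quotient]
= ((((((x^3)^4) / ((y^3)^2)) · ((y^(-2))^2)) / ((x^5)^2)) / (y^2)) · ((x^2)^2)    [power of a power]
= ((((x^12 / ((y^3)^2)) · ((y^(-2))^2)) / ((x^5)^2)) / (y^2)) · ((x^2)^2)    [power of a power]
= ((((x^12 / y^6) · ((y^(-2))^2)) / ((x^5)^2)) / (y^2)) · ((x^2)^2)    [power of a power]
= ((((x^12 / y^6) · y^(-4)) / ((x^5)^2)) / (y^2)) · ((x^2)^2)    [power of a power]
= ((((x^12 / y^6) · y^(-4)) / x^10) / (y^2)) · ((x^2)^2)    [power of a power]
= ((((x^12 / y^6) · y^(-4)) / x^10) / y^2) · x^4    [power of a power]
= x^6y^(-12)    [quotient of powers; product of powers]

x^6y^(-12)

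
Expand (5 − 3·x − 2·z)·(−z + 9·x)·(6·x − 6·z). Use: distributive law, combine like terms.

(5 − 3·x − 2·z)·(−z + 9·x)·(6·x − 6·z)
= (−5·z + 45·x + 3·x·z − 27·x² + 2·z² − 18·x·z)·(6·x − 6·z)    [distributive law]
= (−5·z + 45·x − 15·x·z − 27·x² + 2·z²)·(6·x − 6·z)    [combine like terms]
= −30·x·z + 30·z² + 270·x² − 270·x·z − 90·x²·z + 90·x·z² − 162·x³ + 162·x²·z + 12·x·z² − 12·z³    [distributive law]
= −300·x·z + 30·z² + 270·x² + 72·x²·z + 102·x·z² − 162·x³ − 12·z³    [combine like terms]

−300·x·z + 30·z² + 270·x² + 72·x²·z + 102·x·z² − 162·x³ − 12·z³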